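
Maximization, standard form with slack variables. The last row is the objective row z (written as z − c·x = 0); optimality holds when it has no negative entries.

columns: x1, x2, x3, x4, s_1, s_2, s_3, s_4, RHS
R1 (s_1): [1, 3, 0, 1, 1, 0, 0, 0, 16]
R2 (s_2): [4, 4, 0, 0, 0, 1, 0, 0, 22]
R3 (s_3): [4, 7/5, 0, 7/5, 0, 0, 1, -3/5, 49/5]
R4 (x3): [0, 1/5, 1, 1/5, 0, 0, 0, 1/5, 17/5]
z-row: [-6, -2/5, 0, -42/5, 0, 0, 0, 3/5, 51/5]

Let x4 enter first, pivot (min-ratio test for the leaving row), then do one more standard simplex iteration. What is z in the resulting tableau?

Ratio test on column x4 — row 1: 16/1 = 16; row 2: entry 0 ≤ 0; row 3: (49/5)/(7/5) = 7; row 4: (17/5)/(1/5) = 17. Minimum is 7 at row 3 (s_3 leaves); pivot element 7/5.
Pivot on row 3; the z-row RHS becomes 51/5 − (-42/5)·7 = 69.
Next entering variable (most negative z-row entry -3): s_4.
Ratio test on column s_4 — row 1: 9/(3/7) = 21; row 2: entry 0 ≤ 0; row 3: entry -3/7 ≤ 0; row 4: 2/(2/7) = 7. Minimum is 7 at row 4 (x3 leaves); pivot element 2/7.
After the second pivot the z-row RHS is 69 − (-3)·7 = 90.

90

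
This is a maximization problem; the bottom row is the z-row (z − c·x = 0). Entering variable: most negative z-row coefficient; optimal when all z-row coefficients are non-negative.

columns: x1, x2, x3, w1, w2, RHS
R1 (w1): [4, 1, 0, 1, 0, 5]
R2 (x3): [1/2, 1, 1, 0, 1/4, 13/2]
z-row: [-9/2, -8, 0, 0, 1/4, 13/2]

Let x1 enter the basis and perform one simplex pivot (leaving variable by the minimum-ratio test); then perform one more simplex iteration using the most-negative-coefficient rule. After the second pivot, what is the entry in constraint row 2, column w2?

Ratio test on column x1 — row 1: 5/4 = 5/4; row 2: (13/2)/(1/2) = 13. Minimum is 5/4 at row 1 (w1 leaves); pivot element 4.
Divide row 1 by 4; eliminate column x1 from the other rows.
Second iteration: most negative z-row entry is -55/8 in column x2, so x2 enters.
Ratio test on column x2 — row 1: (5/4)/(1/4) = 5; row 2: (47/8)/(7/8) = 47/7. Minimum is 5 at row 1 (x1 leaves); pivot element 1/4.
Divide row 1 by 1/4; eliminate column x2 from the other rows.
After both pivots, the entry at constraint row 2, column w2 is 1/4.

1/4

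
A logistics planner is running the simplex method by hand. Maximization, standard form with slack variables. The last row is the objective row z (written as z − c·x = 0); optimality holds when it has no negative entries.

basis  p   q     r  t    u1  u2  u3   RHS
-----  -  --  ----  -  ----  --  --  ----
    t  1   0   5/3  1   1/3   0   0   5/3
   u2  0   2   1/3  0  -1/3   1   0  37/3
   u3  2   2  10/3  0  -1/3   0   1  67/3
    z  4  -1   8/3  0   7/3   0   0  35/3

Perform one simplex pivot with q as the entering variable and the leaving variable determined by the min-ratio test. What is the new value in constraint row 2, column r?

1/6

Ratio test on column q — row 1: entry 0 ≤ 0; row 2: (37/3)/2 = 37/6; row 3: (67/3)/2 = 67/6. Minimum is 37/6 at row 2 (u2 leaves); pivot element 2.
Divide row 2 by 2; eliminate column q from the other rows.
In the new row 2, the r entry is the old entry divided by the pivot: (1/3)/2 = 1/6.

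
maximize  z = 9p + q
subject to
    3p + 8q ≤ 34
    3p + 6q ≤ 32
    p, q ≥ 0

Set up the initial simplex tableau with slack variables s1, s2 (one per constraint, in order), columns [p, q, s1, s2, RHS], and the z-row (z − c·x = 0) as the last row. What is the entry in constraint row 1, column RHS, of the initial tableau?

34

The RHS of constraint 1 is b_1 = 34.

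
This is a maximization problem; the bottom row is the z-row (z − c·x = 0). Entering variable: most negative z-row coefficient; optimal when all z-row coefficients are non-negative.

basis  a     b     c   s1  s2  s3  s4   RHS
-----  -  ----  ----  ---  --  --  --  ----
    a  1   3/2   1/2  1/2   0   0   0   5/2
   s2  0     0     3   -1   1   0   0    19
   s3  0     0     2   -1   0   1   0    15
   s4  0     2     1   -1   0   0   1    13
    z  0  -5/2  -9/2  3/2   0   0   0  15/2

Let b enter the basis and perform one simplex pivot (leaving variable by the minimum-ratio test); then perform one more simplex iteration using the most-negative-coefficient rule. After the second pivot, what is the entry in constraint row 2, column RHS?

4

Ratio test on column b — row 1: (5/2)/(3/2) = 5/3; row 2: entry 0 ≤ 0; row 3: entry 0 ≤ 0; row 4: 13/2 = 13/2. Minimum is 5/3 at row 1 (a leaves); pivot element 3/2.
Divide row 1 by 3/2; eliminate column b from the other rows.
Second iteration: most negative z-row entry is -11/3 in column c, so c enters.
Ratio test on column c — row 1: (5/3)/(1/3) = 5; row 2: 19/3 = 19/3; row 3: 15/2 = 15/2; row 4: (29/3)/(1/3) = 29. Minimum is 5 at row 1 (b leaves); pivot element 1/3.
Divide row 1 by 1/3; eliminate column c from the other rows.
After both pivots, the entry at constraint row 2, column RHS is 4.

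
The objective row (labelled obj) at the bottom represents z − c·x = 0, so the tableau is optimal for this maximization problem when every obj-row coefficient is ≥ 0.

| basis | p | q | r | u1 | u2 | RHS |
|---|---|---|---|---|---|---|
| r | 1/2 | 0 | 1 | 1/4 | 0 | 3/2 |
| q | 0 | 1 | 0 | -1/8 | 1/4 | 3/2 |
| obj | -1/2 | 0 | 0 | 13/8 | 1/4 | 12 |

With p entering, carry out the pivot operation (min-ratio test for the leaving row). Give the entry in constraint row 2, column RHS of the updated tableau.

3/2

Ratio test on column p — row 1: (3/2)/(1/2) = 3; row 2: entry 0 ≤ 0. Minimum is 3 at row 1 (r leaves); pivot element 1/2.
Divide row 1 by 1/2; eliminate column p from the other rows.
Row 2 update in column RHS: 3/2 − 0·3 = 3/2.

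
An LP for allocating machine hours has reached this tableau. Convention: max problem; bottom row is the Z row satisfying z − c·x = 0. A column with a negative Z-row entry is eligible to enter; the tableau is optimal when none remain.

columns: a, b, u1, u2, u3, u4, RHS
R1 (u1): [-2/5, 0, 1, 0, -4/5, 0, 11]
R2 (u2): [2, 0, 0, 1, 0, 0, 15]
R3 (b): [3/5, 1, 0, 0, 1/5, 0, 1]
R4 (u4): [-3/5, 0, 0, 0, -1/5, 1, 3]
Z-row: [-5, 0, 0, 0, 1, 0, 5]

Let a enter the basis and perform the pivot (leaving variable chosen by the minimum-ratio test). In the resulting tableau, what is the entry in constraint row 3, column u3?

1/3

Ratio test on column a — row 1: entry -2/5 ≤ 0; row 2: 15/2 = 15/2; row 3: 1/(3/5) = 5/3; row 4: entry -3/5 ≤ 0. Minimum is 5/3 at row 3 (b leaves); pivot element 3/5.
Divide row 3 by 3/5; eliminate column a from the other rows.
In the new row 3, the u3 entry is the old entry divided by the pivot: (1/5)/(3/5) = 1/3.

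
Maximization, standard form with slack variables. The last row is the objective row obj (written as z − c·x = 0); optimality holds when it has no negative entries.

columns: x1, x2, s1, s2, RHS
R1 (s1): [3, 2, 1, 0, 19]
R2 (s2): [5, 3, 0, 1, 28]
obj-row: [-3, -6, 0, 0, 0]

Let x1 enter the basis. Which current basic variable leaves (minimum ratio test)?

s2

Column x1 entries and ratios — s1: 19/3 = 19/3; s2: 28/5 = 28/5.
Smallest ratio is 28/5 in the row of s2, so s2 leaves.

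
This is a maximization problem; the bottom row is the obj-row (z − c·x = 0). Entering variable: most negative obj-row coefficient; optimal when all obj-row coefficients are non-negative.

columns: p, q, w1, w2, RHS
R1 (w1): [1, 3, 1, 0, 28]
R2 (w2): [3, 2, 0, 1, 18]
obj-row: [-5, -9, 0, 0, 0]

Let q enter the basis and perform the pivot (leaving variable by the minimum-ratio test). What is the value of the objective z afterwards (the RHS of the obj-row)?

81

Ratio test on column q — row 1: 28/3 = 28/3; row 2: 18/2 = 9. Minimum is 9 at row 2 (w2 leaves); pivot element 2.
Pivot on row 2; the obj-row RHS becomes 0 − (-9)·9 = 81.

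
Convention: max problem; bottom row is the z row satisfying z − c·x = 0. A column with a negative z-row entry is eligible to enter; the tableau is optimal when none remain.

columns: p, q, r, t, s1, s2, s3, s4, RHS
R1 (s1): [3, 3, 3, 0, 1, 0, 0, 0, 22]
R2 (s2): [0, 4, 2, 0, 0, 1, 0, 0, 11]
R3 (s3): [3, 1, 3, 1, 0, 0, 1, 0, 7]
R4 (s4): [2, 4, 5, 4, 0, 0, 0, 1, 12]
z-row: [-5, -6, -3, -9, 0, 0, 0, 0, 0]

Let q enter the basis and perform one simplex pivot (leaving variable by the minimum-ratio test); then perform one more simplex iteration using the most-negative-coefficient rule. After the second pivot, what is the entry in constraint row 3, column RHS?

Ratio test on column q — row 1: 22/3 = 22/3; row 2: 11/4 = 11/4; row 3: 7/1 = 7; row 4: 12/4 = 3. Minimum is 11/4 at row 2 (s2 leaves); pivot element 4.
Divide row 2 by 4; eliminate column q from the other rows.
Second iteration: most negative z-row entry is -9 in column t, so t enters.
Ratio test on column t — row 1: entry 0 ≤ 0; row 2: entry 0 ≤ 0; row 3: (17/4)/1 = 17/4; row 4: 1/4 = 1/4. Minimum is 1/4 at row 4 (s4 leaves); pivot element 4.
Divide row 4 by 4; eliminate column t from the other rows.
After both pivots, the entry at constraint row 3, column RHS is 4.

4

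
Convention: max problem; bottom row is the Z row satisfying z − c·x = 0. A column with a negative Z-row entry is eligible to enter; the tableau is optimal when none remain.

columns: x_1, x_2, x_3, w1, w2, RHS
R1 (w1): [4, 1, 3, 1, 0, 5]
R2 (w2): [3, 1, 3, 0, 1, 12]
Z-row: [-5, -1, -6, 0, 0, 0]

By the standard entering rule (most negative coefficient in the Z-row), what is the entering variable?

Negative Z-row entries: x_1: -5, x_2: -1, x_3: -6.
The most negative is -6 in column x_3, so x_3 enters.

x_3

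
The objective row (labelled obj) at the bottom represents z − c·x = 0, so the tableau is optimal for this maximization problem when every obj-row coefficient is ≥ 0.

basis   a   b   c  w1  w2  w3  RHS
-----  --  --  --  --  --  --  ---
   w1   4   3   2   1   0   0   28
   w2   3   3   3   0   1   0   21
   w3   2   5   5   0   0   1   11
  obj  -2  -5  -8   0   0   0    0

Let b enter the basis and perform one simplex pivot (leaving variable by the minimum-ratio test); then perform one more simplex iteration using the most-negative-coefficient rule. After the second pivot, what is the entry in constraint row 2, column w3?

-3/5

Ratio test on column b — row 1: 28/3 = 28/3; row 2: 21/3 = 7; row 3: 11/5 = 11/5. Minimum is 11/5 at row 3 (w3 leaves); pivot element 5.
Divide row 3 by 5; eliminate column b from the other rows.
Second iteration: most negative obj-row entry is -3 in column c, so c enters.
Ratio test on column c — row 1: entry -1 ≤ 0; row 2: entry 0 ≤ 0; row 3: (11/5)/1 = 11/5. Minimum is 11/5 at row 3 (b leaves); pivot element 1.
Divide row 3 by 1; eliminate column c from the other rows.
After both pivots, the entry at constraint row 2, column w3 is -3/5.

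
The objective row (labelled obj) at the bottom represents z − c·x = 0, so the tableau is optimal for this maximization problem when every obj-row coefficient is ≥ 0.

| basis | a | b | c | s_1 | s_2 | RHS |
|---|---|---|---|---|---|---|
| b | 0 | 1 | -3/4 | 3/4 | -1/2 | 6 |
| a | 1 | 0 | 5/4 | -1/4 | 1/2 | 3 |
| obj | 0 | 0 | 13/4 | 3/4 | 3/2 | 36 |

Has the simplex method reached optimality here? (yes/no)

Every obj-row coefficient is ≥ 0, so the tableau is optimal.

yes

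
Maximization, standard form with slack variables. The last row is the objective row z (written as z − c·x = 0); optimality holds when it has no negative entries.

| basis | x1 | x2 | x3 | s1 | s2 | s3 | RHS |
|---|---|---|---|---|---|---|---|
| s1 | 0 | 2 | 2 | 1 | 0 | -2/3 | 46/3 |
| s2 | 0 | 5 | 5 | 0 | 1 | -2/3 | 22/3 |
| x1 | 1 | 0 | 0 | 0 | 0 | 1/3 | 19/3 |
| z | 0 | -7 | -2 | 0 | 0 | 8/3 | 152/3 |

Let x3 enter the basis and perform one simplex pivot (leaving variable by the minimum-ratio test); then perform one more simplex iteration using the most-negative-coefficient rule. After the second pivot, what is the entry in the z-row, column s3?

26/15

Ratio test on column x3 — row 1: (46/3)/2 = 23/3; row 2: (22/3)/5 = 22/15; row 3: entry 0 ≤ 0. Minimum is 22/15 at row 2 (s2 leaves); pivot element 5.
Divide row 2 by 5; eliminate column x3 from the other rows.
Second iteration: most negative z-row entry is -5 in column x2, so x2 enters.
Ratio test on column x2 — row 1: entry 0 ≤ 0; row 2: (22/15)/1 = 22/15; row 3: entry 0 ≤ 0. Minimum is 22/15 at row 2 (x3 leaves); pivot element 1.
Divide row 2 by 1; eliminate column x2 from the other rows.
After both pivots, the entry at the z-row, column s3 is 26/15.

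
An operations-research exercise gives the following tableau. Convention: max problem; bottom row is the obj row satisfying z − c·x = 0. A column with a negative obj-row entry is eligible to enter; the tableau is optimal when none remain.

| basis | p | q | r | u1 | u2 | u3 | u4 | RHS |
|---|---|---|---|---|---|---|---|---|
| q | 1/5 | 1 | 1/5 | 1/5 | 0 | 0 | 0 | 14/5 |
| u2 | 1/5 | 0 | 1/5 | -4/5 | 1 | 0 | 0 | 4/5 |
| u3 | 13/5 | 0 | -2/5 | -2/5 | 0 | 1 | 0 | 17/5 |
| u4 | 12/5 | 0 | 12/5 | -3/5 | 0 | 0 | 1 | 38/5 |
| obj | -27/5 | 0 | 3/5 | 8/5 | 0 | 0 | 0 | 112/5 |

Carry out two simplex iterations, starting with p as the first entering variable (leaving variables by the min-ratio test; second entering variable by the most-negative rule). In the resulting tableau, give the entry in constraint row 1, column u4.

Ratio test on column p — row 1: (14/5)/(1/5) = 14; row 2: (4/5)/(1/5) = 4; row 3: (17/5)/(13/5) = 17/13; row 4: (38/5)/(12/5) = 19/6. Minimum is 17/13 at row 3 (u3 leaves); pivot element 13/5.
Divide row 3 by 13/5; eliminate column p from the other rows.
Second iteration: most negative obj-row entry is -3/13 in column r, so r enters.
Ratio test on column r — row 1: (33/13)/(3/13) = 11; row 2: (7/13)/(3/13) = 7/3; row 3: entry -2/13 ≤ 0; row 4: (58/13)/(36/13) = 29/18. Minimum is 29/18 at row 4 (u4 leaves); pivot element 36/13.
Divide row 4 by 36/13; eliminate column r from the other rows.
After both pivots, the entry at constraint row 1, column u4 is -1/12.

-1/12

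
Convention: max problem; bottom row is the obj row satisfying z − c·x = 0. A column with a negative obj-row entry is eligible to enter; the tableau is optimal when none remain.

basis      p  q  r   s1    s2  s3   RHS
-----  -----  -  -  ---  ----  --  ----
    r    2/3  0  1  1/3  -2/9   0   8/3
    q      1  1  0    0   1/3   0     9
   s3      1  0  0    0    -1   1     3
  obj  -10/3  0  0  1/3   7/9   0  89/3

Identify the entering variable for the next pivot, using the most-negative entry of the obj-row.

Negative obj-row entries: p: -10/3.
The most negative is -10/3 in column p, so p enters.

p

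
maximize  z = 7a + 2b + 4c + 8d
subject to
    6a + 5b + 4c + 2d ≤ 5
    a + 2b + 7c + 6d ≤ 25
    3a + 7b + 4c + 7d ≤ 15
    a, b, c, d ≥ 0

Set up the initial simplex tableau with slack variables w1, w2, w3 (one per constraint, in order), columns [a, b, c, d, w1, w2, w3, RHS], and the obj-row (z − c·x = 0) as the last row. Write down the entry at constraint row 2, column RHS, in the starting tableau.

25

The RHS of constraint 2 is b_2 = 25.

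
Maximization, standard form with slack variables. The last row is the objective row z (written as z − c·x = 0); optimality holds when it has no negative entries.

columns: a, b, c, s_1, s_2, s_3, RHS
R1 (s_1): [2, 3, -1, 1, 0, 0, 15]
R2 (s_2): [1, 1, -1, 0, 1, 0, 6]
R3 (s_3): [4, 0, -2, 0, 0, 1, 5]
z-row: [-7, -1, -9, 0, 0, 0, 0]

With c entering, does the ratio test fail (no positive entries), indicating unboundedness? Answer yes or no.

Every constraint-row entry in column c is ≤ 0, so increasing c is unbounded.

yes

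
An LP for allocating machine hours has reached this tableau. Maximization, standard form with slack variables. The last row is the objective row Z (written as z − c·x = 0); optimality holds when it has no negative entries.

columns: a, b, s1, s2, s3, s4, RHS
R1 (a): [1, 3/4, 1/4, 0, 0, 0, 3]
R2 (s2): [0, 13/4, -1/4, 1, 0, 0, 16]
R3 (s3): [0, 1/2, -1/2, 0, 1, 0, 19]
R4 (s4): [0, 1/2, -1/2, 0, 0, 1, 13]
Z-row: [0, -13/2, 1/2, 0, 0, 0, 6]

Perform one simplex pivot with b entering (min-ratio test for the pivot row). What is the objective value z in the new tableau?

32

Ratio test on column b — row 1: 3/(3/4) = 4; row 2: 16/(13/4) = 64/13; row 3: 19/(1/2) = 38; row 4: 13/(1/2) = 26. Minimum is 4 at row 1 (a leaves); pivot element 3/4.
Pivot on row 1; the Z-row RHS becomes 6 − (-13/2)·4 = 32.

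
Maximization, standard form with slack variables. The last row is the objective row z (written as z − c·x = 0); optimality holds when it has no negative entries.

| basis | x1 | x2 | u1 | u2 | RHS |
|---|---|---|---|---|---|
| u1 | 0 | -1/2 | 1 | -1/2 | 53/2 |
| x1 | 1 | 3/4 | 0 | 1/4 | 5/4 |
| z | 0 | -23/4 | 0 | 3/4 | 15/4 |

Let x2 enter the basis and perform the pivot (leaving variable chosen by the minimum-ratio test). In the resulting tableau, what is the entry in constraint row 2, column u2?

1/3

Ratio test on column x2 — row 1: entry -1/2 ≤ 0; row 2: (5/4)/(3/4) = 5/3. Minimum is 5/3 at row 2 (x1 leaves); pivot element 3/4.
Divide row 2 by 3/4; eliminate column x2 from the other rows.
In the new row 2, the u2 entry is the old entry divided by the pivot: (1/4)/(3/4) = 1/3.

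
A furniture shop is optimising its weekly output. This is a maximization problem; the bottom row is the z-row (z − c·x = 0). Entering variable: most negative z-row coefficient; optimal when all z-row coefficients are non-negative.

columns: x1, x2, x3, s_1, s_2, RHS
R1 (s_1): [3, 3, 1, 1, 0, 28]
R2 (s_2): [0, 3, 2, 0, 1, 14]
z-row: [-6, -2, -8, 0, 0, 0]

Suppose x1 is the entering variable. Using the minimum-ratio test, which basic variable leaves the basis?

Column x1 entries and ratios — s_1: 28/3 = 28/3; s_2: 0 ≤ 0, skip.
Smallest ratio is 28/3 in the row of s_1, so s_1 leaves.

s_1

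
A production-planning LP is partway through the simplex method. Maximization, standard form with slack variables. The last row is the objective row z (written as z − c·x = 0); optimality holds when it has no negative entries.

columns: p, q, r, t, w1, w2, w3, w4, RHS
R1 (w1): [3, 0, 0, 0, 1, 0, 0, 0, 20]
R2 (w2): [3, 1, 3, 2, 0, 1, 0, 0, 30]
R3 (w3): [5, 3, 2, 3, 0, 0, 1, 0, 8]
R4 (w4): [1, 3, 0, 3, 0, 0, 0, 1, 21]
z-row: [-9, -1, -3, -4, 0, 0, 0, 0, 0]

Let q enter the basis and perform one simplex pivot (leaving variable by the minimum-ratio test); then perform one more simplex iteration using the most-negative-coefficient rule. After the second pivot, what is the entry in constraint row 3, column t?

Ratio test on column q — row 1: entry 0 ≤ 0; row 2: 30/1 = 30; row 3: 8/3 = 8/3; row 4: 21/3 = 7. Minimum is 8/3 at row 3 (w3 leaves); pivot element 3.
Divide row 3 by 3; eliminate column q from the other rows.
Second iteration: most negative z-row entry is -22/3 in column p, so p enters.
Ratio test on column p — row 1: 20/3 = 20/3; row 2: (82/3)/(4/3) = 41/2; row 3: (8/3)/(5/3) = 8/5; row 4: entry -4 ≤ 0. Minimum is 8/5 at row 3 (q leaves); pivot element 5/3.
Divide row 3 by 5/3; eliminate column p from the other rows.
After both pivots, the entry at constraint row 3, column t is 3/5.

3/5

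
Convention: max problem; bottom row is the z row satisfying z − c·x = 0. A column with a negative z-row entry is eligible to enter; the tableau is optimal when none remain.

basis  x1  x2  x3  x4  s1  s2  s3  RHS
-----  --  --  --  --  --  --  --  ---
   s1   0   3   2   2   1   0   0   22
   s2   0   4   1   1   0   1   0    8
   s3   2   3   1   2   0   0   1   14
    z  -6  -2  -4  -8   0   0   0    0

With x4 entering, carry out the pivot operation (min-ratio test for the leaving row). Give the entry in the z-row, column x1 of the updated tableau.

Ratio test on column x4 — row 1: 22/2 = 11; row 2: 8/1 = 8; row 3: 14/2 = 7. Minimum is 7 at row 3 (s3 leaves); pivot element 2.
Divide row 3 by 2; eliminate column x4 from the other rows.
z-row update in column x1: -6 − (-8)·1 = 2.

2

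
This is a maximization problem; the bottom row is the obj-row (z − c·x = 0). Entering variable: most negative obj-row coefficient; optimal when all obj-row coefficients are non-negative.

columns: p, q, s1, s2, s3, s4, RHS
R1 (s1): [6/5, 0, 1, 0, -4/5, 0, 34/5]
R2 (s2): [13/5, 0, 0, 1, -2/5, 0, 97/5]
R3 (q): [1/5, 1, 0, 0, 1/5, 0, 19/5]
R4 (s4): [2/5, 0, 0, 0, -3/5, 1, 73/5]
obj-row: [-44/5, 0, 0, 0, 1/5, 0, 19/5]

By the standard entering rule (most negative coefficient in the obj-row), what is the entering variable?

p

Negative obj-row entries: p: -44/5.
The most negative is -44/5 in column p, so p enters.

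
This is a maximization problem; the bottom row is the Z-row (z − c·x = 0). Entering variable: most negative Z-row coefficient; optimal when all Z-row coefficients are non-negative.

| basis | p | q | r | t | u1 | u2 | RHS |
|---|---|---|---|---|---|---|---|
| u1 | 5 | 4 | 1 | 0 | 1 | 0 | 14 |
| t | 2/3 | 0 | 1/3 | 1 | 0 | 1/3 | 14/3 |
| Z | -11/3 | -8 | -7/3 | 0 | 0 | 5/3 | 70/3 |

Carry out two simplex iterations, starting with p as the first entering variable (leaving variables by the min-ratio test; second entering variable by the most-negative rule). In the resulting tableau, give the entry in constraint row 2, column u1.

0

Ratio test on column p — row 1: 14/5 = 14/5; row 2: (14/3)/(2/3) = 7. Minimum is 14/5 at row 1 (u1 leaves); pivot element 5.
Divide row 1 by 5; eliminate column p from the other rows.
Second iteration: most negative Z-row entry is -76/15 in column q, so q enters.
Ratio test on column q — row 1: (14/5)/(4/5) = 7/2; row 2: entry -8/15 ≤ 0. Minimum is 7/2 at row 1 (p leaves); pivot element 4/5.
Divide row 1 by 4/5; eliminate column q from the other rows.
After both pivots, the entry at constraint row 2, column u1 is 0.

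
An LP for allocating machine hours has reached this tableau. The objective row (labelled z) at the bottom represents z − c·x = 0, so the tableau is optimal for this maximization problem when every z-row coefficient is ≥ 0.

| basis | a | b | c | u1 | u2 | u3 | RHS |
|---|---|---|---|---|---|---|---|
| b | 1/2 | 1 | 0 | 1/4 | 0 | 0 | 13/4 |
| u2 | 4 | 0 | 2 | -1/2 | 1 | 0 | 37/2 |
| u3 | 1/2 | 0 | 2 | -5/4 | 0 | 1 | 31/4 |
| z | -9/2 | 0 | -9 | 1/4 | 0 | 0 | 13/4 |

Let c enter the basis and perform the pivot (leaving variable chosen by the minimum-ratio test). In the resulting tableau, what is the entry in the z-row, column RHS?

305/8

Ratio test on column c — row 1: entry 0 ≤ 0; row 2: (37/2)/2 = 37/4; row 3: (31/4)/2 = 31/8. Minimum is 31/8 at row 3 (u3 leaves); pivot element 2.
Divide row 3 by 2; eliminate column c from the other rows.
z-row update in column RHS: 13/4 − (-9)·(31/8) = 305/8.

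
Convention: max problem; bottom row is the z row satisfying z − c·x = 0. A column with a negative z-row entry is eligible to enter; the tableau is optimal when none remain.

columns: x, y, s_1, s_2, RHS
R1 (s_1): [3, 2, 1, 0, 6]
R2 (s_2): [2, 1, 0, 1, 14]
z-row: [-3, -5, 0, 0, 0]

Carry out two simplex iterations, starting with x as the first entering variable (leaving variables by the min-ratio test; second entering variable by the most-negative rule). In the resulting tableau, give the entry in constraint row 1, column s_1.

1/2

Ratio test on column x — row 1: 6/3 = 2; row 2: 14/2 = 7. Minimum is 2 at row 1 (s_1 leaves); pivot element 3.
Divide row 1 by 3; eliminate column x from the other rows.
Second iteration: most negative z-row entry is -3 in column y, so y enters.
Ratio test on column y — row 1: 2/(2/3) = 3; row 2: entry -1/3 ≤ 0. Minimum is 3 at row 1 (x leaves); pivot element 2/3.
Divide row 1 by 2/3; eliminate column y from the other rows.
After both pivots, the entry at constraint row 1, column s_1 is 1/2.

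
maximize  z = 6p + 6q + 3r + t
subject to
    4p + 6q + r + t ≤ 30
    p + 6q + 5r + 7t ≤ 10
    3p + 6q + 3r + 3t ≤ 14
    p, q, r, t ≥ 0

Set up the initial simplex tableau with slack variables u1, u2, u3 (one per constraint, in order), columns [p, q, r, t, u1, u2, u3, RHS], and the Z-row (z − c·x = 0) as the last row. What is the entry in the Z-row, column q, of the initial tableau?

-6

The Z-row carries the negated objective coefficients: the q entry is -6.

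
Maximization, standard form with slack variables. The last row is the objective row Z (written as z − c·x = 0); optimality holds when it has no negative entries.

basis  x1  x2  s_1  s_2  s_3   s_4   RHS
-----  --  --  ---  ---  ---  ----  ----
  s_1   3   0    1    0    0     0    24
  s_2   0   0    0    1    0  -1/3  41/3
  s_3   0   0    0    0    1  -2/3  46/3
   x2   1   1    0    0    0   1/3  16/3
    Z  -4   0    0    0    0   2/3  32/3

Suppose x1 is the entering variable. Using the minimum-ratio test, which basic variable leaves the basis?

Column x1 entries and ratios — s_1: 24/3 = 8; s_2: 0 ≤ 0, skip; s_3: 0 ≤ 0, skip; x2: (16/3)/1 = 16/3.
Smallest ratio is 16/3 in the row of x2, so x2 leaves.

x2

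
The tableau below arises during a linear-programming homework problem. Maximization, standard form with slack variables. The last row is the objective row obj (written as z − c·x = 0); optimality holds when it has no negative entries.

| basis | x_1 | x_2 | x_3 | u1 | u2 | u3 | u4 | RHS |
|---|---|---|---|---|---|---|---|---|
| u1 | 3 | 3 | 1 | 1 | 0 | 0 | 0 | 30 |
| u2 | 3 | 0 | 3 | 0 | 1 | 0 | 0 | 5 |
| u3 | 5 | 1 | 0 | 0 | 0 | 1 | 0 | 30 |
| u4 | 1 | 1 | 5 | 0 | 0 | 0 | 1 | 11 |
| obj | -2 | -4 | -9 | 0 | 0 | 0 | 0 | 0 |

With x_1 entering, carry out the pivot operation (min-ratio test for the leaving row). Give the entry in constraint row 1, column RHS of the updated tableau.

25

Ratio test on column x_1 — row 1: 30/3 = 10; row 2: 5/3 = 5/3; row 3: 30/5 = 6; row 4: 11/1 = 11. Minimum is 5/3 at row 2 (u2 leaves); pivot element 3.
Divide row 2 by 3; eliminate column x_1 from the other rows.
Row 1 update in column RHS: 30 − 3·(5/3) = 25.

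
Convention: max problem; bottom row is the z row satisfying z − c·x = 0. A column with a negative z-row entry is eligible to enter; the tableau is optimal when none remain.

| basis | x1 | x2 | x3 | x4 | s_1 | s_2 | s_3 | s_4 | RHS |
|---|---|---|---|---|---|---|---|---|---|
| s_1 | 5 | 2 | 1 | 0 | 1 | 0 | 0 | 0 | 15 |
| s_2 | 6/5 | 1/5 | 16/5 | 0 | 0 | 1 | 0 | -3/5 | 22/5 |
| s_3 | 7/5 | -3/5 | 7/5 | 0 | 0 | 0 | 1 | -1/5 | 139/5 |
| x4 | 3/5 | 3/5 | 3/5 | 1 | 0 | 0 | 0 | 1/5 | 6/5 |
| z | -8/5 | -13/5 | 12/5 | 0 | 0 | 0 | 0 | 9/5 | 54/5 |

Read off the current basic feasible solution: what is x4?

x4 is basic (row 4); its value is the RHS of that row, 6/5.

6/5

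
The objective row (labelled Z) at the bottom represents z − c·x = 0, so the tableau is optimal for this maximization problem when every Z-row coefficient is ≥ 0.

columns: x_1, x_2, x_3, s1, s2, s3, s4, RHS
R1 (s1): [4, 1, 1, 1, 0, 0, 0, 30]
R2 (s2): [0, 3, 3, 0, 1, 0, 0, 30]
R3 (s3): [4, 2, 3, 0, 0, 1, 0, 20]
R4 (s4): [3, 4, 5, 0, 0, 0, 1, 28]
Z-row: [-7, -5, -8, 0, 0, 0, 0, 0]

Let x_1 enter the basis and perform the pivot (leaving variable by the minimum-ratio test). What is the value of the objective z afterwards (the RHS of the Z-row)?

35

Ratio test on column x_1 — row 1: 30/4 = 15/2; row 2: entry 0 ≤ 0; row 3: 20/4 = 5; row 4: 28/3 = 28/3. Minimum is 5 at row 3 (s3 leaves); pivot element 4.
Pivot on row 3; the Z-row RHS becomes 0 − (-7)·5 = 35.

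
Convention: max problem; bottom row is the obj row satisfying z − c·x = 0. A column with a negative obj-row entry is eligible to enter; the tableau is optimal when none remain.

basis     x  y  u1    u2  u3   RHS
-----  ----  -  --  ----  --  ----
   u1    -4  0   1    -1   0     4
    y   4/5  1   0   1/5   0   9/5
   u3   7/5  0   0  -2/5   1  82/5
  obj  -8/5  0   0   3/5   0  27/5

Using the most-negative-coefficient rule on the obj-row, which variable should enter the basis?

x

Negative obj-row entries: x: -8/5.
The most negative is -8/5 in column x, so x enters.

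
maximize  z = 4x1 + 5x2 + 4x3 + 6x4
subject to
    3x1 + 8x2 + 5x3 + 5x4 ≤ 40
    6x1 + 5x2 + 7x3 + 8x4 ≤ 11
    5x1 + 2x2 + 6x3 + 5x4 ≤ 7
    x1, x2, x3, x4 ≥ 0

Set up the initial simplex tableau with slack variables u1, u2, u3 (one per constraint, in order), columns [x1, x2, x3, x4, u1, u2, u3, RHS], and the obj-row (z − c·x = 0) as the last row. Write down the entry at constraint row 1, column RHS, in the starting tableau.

The RHS of constraint 1 is b_1 = 40.

40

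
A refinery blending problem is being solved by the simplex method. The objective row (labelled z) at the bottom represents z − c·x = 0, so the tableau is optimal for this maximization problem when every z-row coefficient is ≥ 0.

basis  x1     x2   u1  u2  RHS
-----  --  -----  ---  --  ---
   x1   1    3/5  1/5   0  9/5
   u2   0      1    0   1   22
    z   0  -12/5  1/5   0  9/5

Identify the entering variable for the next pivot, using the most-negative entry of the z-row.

Negative z-row entries: x2: -12/5.
The most negative is -12/5 in column x2, so x2 enters.

x2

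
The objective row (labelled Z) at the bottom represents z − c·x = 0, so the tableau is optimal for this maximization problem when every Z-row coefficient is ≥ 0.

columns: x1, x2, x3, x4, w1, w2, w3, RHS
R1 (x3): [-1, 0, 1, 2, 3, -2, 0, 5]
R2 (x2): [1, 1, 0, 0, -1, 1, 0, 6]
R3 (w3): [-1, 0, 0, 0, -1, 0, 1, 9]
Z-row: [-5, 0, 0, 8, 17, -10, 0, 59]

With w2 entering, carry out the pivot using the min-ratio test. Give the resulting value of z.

119

Ratio test on column w2 — row 1: entry -2 ≤ 0; row 2: 6/1 = 6; row 3: entry 0 ≤ 0. Minimum is 6 at row 2 (x2 leaves); pivot element 1.
Pivot on row 2; the Z-row RHS becomes 59 − (-10)·6 = 119.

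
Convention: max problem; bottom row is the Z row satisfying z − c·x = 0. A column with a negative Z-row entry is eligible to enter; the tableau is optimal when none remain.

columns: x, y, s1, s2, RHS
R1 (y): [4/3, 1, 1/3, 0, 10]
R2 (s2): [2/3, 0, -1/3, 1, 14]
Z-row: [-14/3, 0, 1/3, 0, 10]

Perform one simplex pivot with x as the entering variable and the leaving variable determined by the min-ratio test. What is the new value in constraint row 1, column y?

Ratio test on column x — row 1: 10/(4/3) = 15/2; row 2: 14/(2/3) = 21. Minimum is 15/2 at row 1 (y leaves); pivot element 4/3.
Divide row 1 by 4/3; eliminate column x from the other rows.
In the new row 1, the y entry is the old entry divided by the pivot: 1/(4/3) = 3/4.

3/4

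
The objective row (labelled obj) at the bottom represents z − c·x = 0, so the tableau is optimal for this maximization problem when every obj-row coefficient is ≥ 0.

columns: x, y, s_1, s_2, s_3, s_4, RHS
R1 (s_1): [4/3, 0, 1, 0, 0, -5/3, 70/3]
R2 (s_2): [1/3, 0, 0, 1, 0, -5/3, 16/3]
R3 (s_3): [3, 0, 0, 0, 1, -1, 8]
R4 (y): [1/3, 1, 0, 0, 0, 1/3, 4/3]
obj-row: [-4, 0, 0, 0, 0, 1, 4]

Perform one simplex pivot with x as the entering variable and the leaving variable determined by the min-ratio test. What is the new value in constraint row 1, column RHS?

Ratio test on column x — row 1: (70/3)/(4/3) = 35/2; row 2: (16/3)/(1/3) = 16; row 3: 8/3 = 8/3; row 4: (4/3)/(1/3) = 4. Minimum is 8/3 at row 3 (s_3 leaves); pivot element 3.
Divide row 3 by 3; eliminate column x from the other rows.
Row 1 update in column RHS: 70/3 − (4/3)·(8/3) = 178/9.

178/9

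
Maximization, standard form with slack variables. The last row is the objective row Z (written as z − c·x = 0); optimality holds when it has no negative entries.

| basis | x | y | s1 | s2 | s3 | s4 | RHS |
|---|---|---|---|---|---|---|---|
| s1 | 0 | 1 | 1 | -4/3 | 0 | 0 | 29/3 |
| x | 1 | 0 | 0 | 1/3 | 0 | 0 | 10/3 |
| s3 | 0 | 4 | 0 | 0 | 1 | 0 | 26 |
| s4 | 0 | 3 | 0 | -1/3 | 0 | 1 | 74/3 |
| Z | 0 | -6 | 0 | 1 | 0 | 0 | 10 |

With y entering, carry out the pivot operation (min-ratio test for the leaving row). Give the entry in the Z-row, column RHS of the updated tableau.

Ratio test on column y — row 1: (29/3)/1 = 29/3; row 2: entry 0 ≤ 0; row 3: 26/4 = 13/2; row 4: (74/3)/3 = 74/9. Minimum is 13/2 at row 3 (s3 leaves); pivot element 4.
Divide row 3 by 4; eliminate column y from the other rows.
Z-row update in column RHS: 10 − (-6)·(13/2) = 49.

49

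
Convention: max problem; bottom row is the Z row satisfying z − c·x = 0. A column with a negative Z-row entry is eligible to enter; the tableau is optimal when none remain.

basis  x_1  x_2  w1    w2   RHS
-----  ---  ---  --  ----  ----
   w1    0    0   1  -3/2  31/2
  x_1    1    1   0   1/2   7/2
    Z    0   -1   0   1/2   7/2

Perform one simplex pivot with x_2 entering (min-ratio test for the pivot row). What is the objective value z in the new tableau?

Ratio test on column x_2 — row 1: entry 0 ≤ 0; row 2: (7/2)/1 = 7/2. Minimum is 7/2 at row 2 (x_1 leaves); pivot element 1.
Pivot on row 2; the Z-row RHS becomes 7/2 − (-1)·(7/2) = 7.

7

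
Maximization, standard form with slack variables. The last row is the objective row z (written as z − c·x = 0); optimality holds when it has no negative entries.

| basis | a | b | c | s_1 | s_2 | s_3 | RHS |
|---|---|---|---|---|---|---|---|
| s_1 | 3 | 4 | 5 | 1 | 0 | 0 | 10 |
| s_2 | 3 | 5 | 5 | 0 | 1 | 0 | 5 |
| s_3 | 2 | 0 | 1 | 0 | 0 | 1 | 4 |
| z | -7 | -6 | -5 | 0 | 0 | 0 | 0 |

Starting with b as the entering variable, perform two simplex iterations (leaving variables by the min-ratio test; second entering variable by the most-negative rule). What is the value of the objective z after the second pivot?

35/3

Ratio test on column b — row 1: 10/4 = 5/2; row 2: 5/5 = 1; row 3: entry 0 ≤ 0. Minimum is 1 at row 2 (s_2 leaves); pivot element 5.
Pivot on row 2; the z-row RHS becomes 0 − (-6)·1 = 6.
Next entering variable (most negative z-row entry -17/5): a.
Ratio test on column a — row 1: 6/(3/5) = 10; row 2: 1/(3/5) = 5/3; row 3: 4/2 = 2. Minimum is 5/3 at row 2 (b leaves); pivot element 3/5.
After the second pivot the z-row RHS is 6 − (-17/5)·(5/3) = 35/3.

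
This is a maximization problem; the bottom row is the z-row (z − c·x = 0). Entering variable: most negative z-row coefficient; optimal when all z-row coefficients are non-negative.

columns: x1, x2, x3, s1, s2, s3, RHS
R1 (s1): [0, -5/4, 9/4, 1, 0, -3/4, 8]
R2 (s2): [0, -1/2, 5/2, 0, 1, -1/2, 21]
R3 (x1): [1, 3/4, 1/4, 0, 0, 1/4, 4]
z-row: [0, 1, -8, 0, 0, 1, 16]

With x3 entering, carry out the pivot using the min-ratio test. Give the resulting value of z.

Ratio test on column x3 — row 1: 8/(9/4) = 32/9; row 2: 21/(5/2) = 42/5; row 3: 4/(1/4) = 16. Minimum is 32/9 at row 1 (s1 leaves); pivot element 9/4.
Pivot on row 1; the z-row RHS becomes 16 − (-8)·(32/9) = 400/9.

400/9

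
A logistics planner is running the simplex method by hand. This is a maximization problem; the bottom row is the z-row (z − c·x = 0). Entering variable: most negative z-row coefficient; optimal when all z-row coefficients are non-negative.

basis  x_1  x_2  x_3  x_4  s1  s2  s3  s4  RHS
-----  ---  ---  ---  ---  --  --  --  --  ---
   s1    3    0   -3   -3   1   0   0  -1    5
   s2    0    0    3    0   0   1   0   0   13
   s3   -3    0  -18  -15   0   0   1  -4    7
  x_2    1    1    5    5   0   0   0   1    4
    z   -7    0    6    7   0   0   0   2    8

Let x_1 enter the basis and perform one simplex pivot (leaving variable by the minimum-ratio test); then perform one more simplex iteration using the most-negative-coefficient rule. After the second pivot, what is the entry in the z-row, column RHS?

Ratio test on column x_1 — row 1: 5/3 = 5/3; row 2: entry 0 ≤ 0; row 3: entry -3 ≤ 0; row 4: 4/1 = 4. Minimum is 5/3 at row 1 (s1 leaves); pivot element 3.
Divide row 1 by 3; eliminate column x_1 from the other rows.
Second iteration: most negative z-row entry is -1 in column x_3, so x_3 enters.
Ratio test on column x_3 — row 1: entry -1 ≤ 0; row 2: 13/3 = 13/3; row 3: entry -21 ≤ 0; row 4: (7/3)/6 = 7/18. Minimum is 7/18 at row 4 (x_2 leaves); pivot element 6.
Divide row 4 by 6; eliminate column x_3 from the other rows.
After both pivots, the entry at the z-row, column RHS is 361/18.

361/18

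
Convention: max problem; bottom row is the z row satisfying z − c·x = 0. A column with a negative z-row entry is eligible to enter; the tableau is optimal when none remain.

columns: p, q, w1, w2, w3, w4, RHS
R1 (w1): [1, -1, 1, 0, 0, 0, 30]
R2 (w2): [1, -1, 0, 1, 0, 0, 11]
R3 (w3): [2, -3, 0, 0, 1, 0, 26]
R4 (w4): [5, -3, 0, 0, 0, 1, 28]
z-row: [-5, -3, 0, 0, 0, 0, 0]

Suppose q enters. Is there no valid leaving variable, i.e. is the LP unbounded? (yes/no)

Every constraint-row entry in column q is ≤ 0, so increasing q is unbounded.

yes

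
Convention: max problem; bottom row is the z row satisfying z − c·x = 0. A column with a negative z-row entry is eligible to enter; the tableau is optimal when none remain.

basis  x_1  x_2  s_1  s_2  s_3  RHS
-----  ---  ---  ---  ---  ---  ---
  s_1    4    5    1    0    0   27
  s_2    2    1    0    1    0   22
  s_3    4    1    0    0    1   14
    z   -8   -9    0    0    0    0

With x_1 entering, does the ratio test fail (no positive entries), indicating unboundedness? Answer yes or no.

Column x_1 has positive entries in row(s) 1, 2, 3, so the ratio test bounds it — not unbounded.

no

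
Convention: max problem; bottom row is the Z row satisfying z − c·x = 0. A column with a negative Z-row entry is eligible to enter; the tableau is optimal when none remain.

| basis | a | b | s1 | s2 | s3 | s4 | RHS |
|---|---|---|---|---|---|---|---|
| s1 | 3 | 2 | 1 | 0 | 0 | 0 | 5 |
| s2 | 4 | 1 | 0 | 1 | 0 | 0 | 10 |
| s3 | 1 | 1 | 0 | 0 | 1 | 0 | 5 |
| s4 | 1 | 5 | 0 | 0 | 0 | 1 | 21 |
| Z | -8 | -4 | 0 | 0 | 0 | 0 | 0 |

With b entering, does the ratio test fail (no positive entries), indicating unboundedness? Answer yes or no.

no

Column b has positive entries in row(s) 1, 2, 3, 4, so the ratio test bounds it — not unbounded.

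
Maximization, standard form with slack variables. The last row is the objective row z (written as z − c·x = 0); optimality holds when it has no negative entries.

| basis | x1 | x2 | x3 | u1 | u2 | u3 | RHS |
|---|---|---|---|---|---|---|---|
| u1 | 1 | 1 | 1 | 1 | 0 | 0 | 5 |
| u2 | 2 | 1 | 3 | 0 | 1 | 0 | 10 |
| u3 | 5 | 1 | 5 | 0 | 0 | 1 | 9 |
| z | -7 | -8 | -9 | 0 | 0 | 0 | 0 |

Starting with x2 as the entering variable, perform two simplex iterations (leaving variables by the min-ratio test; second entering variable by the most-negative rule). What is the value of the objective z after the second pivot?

Ratio test on column x2 — row 1: 5/1 = 5; row 2: 10/1 = 10; row 3: 9/1 = 9. Minimum is 5 at row 1 (u1 leaves); pivot element 1.
Pivot on row 1; the z-row RHS becomes 0 − (-8)·5 = 40.
Next entering variable (most negative z-row entry -1): x3.
Ratio test on column x3 — row 1: 5/1 = 5; row 2: 5/2 = 5/2; row 3: 4/4 = 1. Minimum is 1 at row 3 (u3 leaves); pivot element 4.
After the second pivot the z-row RHS is 40 − (-1)·1 = 41.

41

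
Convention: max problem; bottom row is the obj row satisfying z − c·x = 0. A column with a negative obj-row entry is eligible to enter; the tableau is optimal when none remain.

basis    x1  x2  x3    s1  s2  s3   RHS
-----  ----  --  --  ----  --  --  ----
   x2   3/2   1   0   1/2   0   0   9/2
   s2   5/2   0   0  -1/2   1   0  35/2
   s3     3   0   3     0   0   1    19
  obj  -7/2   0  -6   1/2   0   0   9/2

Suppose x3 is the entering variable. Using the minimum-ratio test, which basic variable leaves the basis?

s3

Column x3 entries and ratios — x2: 0 ≤ 0, skip; s2: 0 ≤ 0, skip; s3: 19/3 = 19/3.
Smallest ratio is 19/3 in the row of s3, so s3 leaves.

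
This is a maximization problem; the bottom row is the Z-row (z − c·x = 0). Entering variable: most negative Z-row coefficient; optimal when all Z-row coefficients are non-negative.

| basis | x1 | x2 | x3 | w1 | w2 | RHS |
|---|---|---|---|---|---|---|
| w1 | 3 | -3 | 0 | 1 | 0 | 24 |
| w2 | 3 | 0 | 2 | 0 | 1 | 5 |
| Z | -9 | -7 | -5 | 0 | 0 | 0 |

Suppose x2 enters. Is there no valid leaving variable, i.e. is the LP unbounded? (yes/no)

yes

Every constraint-row entry in column x2 is ≤ 0, so increasing x2 is unbounded.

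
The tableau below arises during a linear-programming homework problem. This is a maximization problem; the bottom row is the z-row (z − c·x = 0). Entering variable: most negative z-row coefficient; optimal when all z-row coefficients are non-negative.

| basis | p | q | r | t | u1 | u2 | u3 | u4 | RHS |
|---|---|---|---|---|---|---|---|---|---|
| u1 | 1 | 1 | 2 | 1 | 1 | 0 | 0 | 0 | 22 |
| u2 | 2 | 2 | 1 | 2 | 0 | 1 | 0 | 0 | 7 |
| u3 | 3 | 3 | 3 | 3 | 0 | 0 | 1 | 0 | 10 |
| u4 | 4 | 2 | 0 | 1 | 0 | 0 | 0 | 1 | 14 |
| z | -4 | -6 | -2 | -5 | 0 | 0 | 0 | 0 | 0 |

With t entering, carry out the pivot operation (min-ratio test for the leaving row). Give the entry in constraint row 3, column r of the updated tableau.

1

Ratio test on column t — row 1: 22/1 = 22; row 2: 7/2 = 7/2; row 3: 10/3 = 10/3; row 4: 14/1 = 14. Minimum is 10/3 at row 3 (u3 leaves); pivot element 3.
Divide row 3 by 3; eliminate column t from the other rows.
In the new row 3, the r entry is the old entry divided by the pivot: 3/3 = 1.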